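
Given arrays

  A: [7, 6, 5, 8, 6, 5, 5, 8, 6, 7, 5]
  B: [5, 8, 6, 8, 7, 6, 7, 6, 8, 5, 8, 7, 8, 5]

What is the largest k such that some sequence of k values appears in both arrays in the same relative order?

7

Pick 7 at A[1]=B[7], then 6 at A[2]=B[8], then 8 at A[4]=B[9], then 5 at A[7]=B[10], then 8 at A[8]=B[11], then 7 at A[10]=B[12], then 5 at A[11]=B[14]; all 7 values appear in both, in order, and the DP table's final entry dp[11][14] is also 7, so no common subsequence is longer.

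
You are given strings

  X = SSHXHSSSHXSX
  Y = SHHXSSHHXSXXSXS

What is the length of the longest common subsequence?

9

One common subsequence of length 9: S (X #1, Y #1); then H (X #3, Y #3); then X (X #4, Y #4); then S (X #6, Y #5); then S (X #7, Y #6); then S (X #8, Y #10); then X (X #10, Y #12); then S (X #11, Y #13); then X (X #12, Y #14). The LCS DP gives dp[12][15] = 9, so this is optimal.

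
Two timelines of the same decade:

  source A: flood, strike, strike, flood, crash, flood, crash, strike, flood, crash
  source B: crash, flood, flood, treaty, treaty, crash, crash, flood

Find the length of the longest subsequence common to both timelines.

One common subsequence of length 5: flood (source A #1, source B #2), then flood (source A #4, source B #3), then crash (source A #5, source B #6), then crash (source A #7, source B #7), then flood (source A #9, source B #8). dp[10][8] = 5 confirms this is the maximum.

5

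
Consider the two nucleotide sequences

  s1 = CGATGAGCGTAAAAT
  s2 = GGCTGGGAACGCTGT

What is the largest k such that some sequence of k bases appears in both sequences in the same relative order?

8

Taking C [1,3], G [2,7], A [3,8], A [6,9], G [7,11], C [8,12], G [9,14], T [15,15] gives a common subsequence of length 8. The LCS DP gives dp[15][15] = 8, so this is optimal.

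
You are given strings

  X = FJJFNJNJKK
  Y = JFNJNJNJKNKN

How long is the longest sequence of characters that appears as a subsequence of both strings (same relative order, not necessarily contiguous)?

Match F (X #1, Y #2); then J (X #3, Y #4); then N (X #5, Y #5); then J (X #6, Y #6); then N (X #7, Y #7); then J (X #8, Y #8); then K (X #9, Y #9); then K (X #10, Y #11) — 8 characters in the same relative order in both. Since dp[10][12] = 8, nothing longer is possible.

8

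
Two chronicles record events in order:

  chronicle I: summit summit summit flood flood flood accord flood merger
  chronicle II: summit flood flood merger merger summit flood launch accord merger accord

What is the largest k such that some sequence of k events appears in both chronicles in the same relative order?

Match summit at chronicle I[3]=chronicle II[1] → flood at chronicle I[4]=chronicle II[2] → flood at chronicle I[5]=chronicle II[3] → flood at chronicle I[6]=chronicle II[7] → accord at chronicle I[7]=chronicle II[9] → merger at chronicle I[9]=chronicle II[10] — 6 events in the same relative order in both, and the DP table's final entry dp[9][11] is also 6, so no common subsequence is longer.

6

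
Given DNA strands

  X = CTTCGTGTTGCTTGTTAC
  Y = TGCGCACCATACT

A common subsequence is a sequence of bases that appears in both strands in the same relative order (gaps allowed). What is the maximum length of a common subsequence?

Match T (X #2, Y #1) → C (X #4, Y #3) → G (X #5, Y #4) → C (X #11, Y #8) → T (X #16, Y #10) → A (X #17, Y #11) → C (X #18, Y #12) — 7 bases in the same relative order in both. dp[18][13] = 7 confirms this is the maximum.

7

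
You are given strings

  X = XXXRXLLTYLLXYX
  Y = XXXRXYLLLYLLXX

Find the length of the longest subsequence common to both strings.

Match X [1,1] → X [2,2] → X [3,3] → R [4,4] → X [5,5] → L [6,8] → L [7,9] → Y [9,10] → L [10,11] → L [11,12] → X [12,13] → X [14,14] — 12 characters in the same relative order in both. The LCS DP gives dp[14][14] = 12, so this is optimal.

12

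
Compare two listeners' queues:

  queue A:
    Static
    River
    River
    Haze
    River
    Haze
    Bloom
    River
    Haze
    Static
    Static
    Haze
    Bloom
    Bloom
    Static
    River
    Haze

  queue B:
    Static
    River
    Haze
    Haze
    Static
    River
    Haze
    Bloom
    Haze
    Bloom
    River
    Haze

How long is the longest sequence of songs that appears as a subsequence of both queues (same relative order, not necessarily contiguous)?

Pick Static (queue A #1, queue B #1) → River (queue A #2, queue B #2) → Haze (queue A #4, queue B #4) → River (queue A #5, queue B #6) → Haze (queue A #6, queue B #7) → Bloom (queue A #7, queue B #8) → Haze (queue A #12, queue B #9) → Bloom (queue A #14, queue B #10) → River (queue A #16, queue B #11) → Haze (queue A #17, queue B #12); all 10 songs appear in both, in order. The LCS DP gives dp[17][12] = 10, so this is optimal.

10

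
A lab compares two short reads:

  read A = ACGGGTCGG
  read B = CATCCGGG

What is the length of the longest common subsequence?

Let dp[i][j] be the LCS length of the first i bases of read A and the first j bases of read B. dp[i][j] = dp[i-1][j-1]+1 when the i-th and j-th bases match, else max(dp[i-1][j], dp[i][j-1]).
    ·  C  A  T  C  C  G  G  G
 ·  0  0  0  0  0  0  0  0  0
 A  0  0  1  1  1  1  1  1  1
 C  0  1  1  1  2  2  2  2  2
 G  0  1  1  1  2  2  3  3  3
 G  0  1  1  1  2  2  3  4  4
 G  0  1  1  1  2  2  3  4  5
 T  0  1  1  2  2  2  3  4  5
 C  0  1  1  2  3  3  3  4  5
 G  0  1  1  2  3  3  4  4  5
 G  0  1  1  2  3  3  4  5  5
dp[9][8] = 5. One LCS (by backtracking along matches): ACGGG.

5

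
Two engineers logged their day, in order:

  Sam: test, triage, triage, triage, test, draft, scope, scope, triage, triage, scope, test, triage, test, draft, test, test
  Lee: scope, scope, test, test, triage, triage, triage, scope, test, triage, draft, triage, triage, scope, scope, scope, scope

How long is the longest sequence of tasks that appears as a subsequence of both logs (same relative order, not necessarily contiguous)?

Match test (Sam #1, Lee #4) → triage (Sam #2, Lee #5) → triage (Sam #3, Lee #6) → triage (Sam #4, Lee #7) → test (Sam #5, Lee #9) → draft (Sam #6, Lee #11) → scope (Sam #7, Lee #15) → scope (Sam #8, Lee #16) → scope (Sam #11, Lee #17) — 9 tasks in the same relative order in both. The LCS DP gives dp[17][17] = 9, so this is optimal.

9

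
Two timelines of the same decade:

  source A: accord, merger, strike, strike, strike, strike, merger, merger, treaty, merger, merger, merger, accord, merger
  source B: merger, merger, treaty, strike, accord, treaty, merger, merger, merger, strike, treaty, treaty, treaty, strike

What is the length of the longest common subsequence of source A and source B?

6

Taking merger [2,2], then strike [3,4], then treaty [9,6], then merger [10,7], then merger [11,8], then merger [12,9] gives a common subsequence of length 6. The LCS DP gives dp[14][14] = 6, so this is optimal.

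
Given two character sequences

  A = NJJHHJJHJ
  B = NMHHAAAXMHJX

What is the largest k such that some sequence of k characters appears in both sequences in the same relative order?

5

Let dp[i][j] be the LCS length of the first i characters of A and the first j characters of B. dp[i][j] = dp[i-1][j-1]+1 when the i-th and j-th characters match, else max(dp[i-1][j], dp[i][j-1]).
    ·  N  M  H  H  A  A  A  X  M  H  J  X
 ·  0  0  0  0  0  0  0  0  0  0  0  0  0
 N  0  1  1  1  1  1  1  1  1  1  1  1  1
 J  0  1  1  1  1  1  1  1  1  1  1  2  2
 J  0  1  1  1  1  1  1  1  1  1  1  2  2
 H  0  1  1  2  2  2  2  2  2  2  2  2  2
 H  0  1  1  2  3  3  3  3  3  3  3  3  3
 J  0  1  1  2  3  3  3  3  3  3  3  4  4
 J  0  1  1  2  3  3  3  3  3  3  3  4  4
 H  0  1  1  2  3  3  3  3  3  3  4  4  4
 J  0  1  1  2  3  3  3  3  3  3  4  5  5
dp[9][12] = 5. One LCS (by backtracking along matches): NHHHJ.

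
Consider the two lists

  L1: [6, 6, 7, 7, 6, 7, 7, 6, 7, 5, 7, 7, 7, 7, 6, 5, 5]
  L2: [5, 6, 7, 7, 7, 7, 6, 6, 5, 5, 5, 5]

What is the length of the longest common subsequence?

Pick 6 at L1[2]=L2[2] → 7 at L1[3]=L2[3] → 7 at L1[4]=L2[4] → 7 at L1[6]=L2[5] → 7 at L1[7]=L2[6] → 6 at L1[8]=L2[8] → 5 at L1[10]=L2[10] → 5 at L1[16]=L2[11] → 5 at L1[17]=L2[12]; all 9 values appear in both, in order. dp[17][12] = 9 confirms this is the maximum.

9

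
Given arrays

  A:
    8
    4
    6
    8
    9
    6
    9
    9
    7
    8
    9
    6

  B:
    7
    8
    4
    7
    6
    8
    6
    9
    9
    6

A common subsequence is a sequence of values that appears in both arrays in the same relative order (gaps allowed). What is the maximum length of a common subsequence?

8

Pick 8 [1,2]; then 4 [2,3]; then 6 [3,5]; then 8 [4,6]; then 6 [6,7]; then 9 [8,8]; then 9 [11,9]; then 6 [12,10]; all 8 values appear in both, in order. The LCS DP gives dp[12][10] = 8, so this is optimal.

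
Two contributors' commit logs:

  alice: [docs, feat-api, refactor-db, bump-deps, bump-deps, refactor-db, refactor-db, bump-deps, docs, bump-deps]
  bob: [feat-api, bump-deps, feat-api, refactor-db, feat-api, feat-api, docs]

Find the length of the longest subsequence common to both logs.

Match feat-api (alice #2, bob #1) → bump-deps (alice #4, bob #2) → refactor-db (alice #6, bob #4) → docs (alice #9, bob #7) — 4 commits in the same relative order in both. The LCS DP gives dp[10][7] = 4, so this is optimal.

4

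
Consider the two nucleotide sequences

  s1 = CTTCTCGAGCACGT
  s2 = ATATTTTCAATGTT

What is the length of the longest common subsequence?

Pick T at s1[2]=s2[5]; then T at s1[3]=s2[6]; then T at s1[5]=s2[7]; then C at s1[6]=s2[8]; then A at s1[8]=s2[9]; then A at s1[11]=s2[10]; then G at s1[13]=s2[12]; then T at s1[14]=s2[14]; all 8 bases appear in both, in order. The LCS DP gives dp[14][14] = 8, so this is optimal.

8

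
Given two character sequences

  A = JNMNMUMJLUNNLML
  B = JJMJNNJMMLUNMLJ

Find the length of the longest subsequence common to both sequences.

10

Pick J (A #1, B #4), then N (A #2, B #5), then N (A #4, B #6), then M (A #5, B #8), then M (A #7, B #9), then L (A #9, B #10), then U (A #10, B #11), then N (A #12, B #12), then M (A #14, B #13), then L (A #15, B #14); all 10 characters appear in both, in order. The LCS DP gives dp[15][15] = 10, so this is optimal.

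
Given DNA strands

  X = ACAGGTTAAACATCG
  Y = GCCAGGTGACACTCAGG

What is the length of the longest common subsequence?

11

Taking C at X[2]=Y[3], A at X[3]=Y[4], G at X[4]=Y[5], G at X[5]=Y[6], T at X[6]=Y[7], A at X[8]=Y[9], A at X[10]=Y[11], C at X[11]=Y[12], T at X[13]=Y[13], C at X[14]=Y[14], G at X[15]=Y[17] gives a common subsequence of length 11. Since dp[15][17] = 11, nothing longer is possible.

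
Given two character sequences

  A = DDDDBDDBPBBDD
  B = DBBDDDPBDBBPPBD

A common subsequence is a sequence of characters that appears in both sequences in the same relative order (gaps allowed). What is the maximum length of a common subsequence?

10

One common subsequence of length 10: D [1,1], then D [2,4], then D [3,5], then D [4,6], then B [5,8], then D [6,9], then B [8,11], then P [9,13], then B [11,14], then D [13,15]. Since dp[13][15] = 10, nothing longer is possible.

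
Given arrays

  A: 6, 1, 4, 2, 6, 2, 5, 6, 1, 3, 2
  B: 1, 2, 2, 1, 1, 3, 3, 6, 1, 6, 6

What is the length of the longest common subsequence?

Taking 1 at A[2]=B[1], 2 at A[4]=B[2], 2 at A[6]=B[3], 6 at A[8]=B[8], 1 at A[9]=B[9] gives a common subsequence of length 5. dp[11][11] = 5 confirms this is the maximum.

5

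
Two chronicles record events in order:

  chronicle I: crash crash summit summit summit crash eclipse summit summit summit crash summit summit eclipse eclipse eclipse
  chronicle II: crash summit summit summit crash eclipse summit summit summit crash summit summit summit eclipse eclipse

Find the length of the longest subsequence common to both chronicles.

One common subsequence of length 14: crash at chronicle I[2]=chronicle II[1], then summit at chronicle I[3]=chronicle II[2], then summit at chronicle I[4]=chronicle II[3], then summit at chronicle I[5]=chronicle II[4], then crash at chronicle I[6]=chronicle II[5], then eclipse at chronicle I[7]=chronicle II[6], then summit at chronicle I[8]=chronicle II[7], then summit at chronicle I[9]=chronicle II[8], then summit at chronicle I[10]=chronicle II[9], then crash at chronicle I[11]=chronicle II[10], then summit at chronicle I[12]=chronicle II[12], then summit at chronicle I[13]=chronicle II[13], then eclipse at chronicle I[15]=chronicle II[14], then eclipse at chronicle I[16]=chronicle II[15], and the DP table's final entry dp[16][15] is also 14, so no common subsequence is longer.

14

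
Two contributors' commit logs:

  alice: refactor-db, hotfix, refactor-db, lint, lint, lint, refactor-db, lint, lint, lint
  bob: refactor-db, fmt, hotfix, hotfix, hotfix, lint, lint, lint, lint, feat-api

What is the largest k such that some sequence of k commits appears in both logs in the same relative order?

One common subsequence of length 6: refactor-db (alice #1, bob #1); then hotfix (alice #2, bob #5); then lint (alice #4, bob #6); then lint (alice #5, bob #7); then lint (alice #6, bob #8); then lint (alice #8, bob #9). Since dp[10][10] = 6, nothing longer is possible.

6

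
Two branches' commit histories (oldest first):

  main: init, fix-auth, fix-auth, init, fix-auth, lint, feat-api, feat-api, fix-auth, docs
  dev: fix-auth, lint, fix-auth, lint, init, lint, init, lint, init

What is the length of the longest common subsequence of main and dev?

One common subsequence of length 4: fix-auth at main[2]=dev[1] → fix-auth at main[3]=dev[3] → init at main[4]=dev[7] → lint at main[6]=dev[8]. The LCS DP gives dp[10][9] = 4, so this is optimal.

4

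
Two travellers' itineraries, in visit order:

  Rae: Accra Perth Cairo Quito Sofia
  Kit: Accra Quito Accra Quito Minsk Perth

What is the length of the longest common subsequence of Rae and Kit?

2

Match Accra at Rae[1]=Kit[3], then Perth at Rae[2]=Kit[6] — 2 stops in the same relative order in both. The LCS DP gives dp[5][6] = 2, so this is optimal.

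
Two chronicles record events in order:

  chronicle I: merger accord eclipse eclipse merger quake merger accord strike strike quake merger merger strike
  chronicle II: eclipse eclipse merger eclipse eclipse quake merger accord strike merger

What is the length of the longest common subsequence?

8

Pick merger at chronicle I[1]=chronicle II[3]; then eclipse at chronicle I[3]=chronicle II[4]; then eclipse at chronicle I[4]=chronicle II[5]; then quake at chronicle I[6]=chronicle II[6]; then merger at chronicle I[7]=chronicle II[7]; then accord at chronicle I[8]=chronicle II[8]; then strike at chronicle I[10]=chronicle II[9]; then merger at chronicle I[13]=chronicle II[10]; all 8 events appear in both, in order. The LCS DP gives dp[14][10] = 8, so this is optimal.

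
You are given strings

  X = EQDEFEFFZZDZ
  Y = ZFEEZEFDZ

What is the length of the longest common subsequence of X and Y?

One common subsequence of length 6: E (X #1, Y #3), then E (X #4, Y #4), then E (X #6, Y #6), then F (X #8, Y #7), then D (X #11, Y #8), then Z (X #12, Y #9). The LCS DP gives dp[12][9] = 6, so this is optimal.

6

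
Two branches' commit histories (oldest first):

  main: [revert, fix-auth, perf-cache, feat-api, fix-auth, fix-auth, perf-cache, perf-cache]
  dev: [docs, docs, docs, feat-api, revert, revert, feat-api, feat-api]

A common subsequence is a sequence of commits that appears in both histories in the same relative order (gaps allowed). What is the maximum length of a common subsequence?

2

Pick revert (main #1, dev #6), feat-api (main #4, dev #8); all 2 commits appear in both, in order. dp[8][8] = 2 confirms this is the maximum.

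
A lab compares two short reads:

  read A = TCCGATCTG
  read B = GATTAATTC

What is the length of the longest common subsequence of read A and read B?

4

Let dp[i][j] be the LCS length of the first i bases of read A and the first j bases of read B. dp[i][j] = dp[i-1][j-1]+1 when the i-th and j-th bases match, else max(dp[i-1][j], dp[i][j-1]).
    ·  G  A  T  T  A  A  T  T  C
 ·  0  0  0  0  0  0  0  0  0  0
 T  0  0  0  1  1  1  1  1  1  1
 C  0  0  0  1  1  1  1  1  1  2
 C  0  0  0  1  1  1  1  1  1  2
 G  0  1  1  1  1  1  1  1  1  2
 A  0  1  2  2  2  2  2  2  2  2
 T  0  1  2  3  3  3  3  3  3  3
 C  0  1  2  3  3  3  3  3  3  4
 T  0  1  2  3  4  4  4  4  4  4
 G  0  1  2  3  4  4  4  4  4  4
dp[9][9] = 4. One LCS (by backtracking along matches): TATC.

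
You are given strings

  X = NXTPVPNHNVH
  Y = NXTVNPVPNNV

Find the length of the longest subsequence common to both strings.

9

Match N (X #1, Y #1), X (X #2, Y #2), T (X #3, Y #3), P (X #4, Y #6), V (X #5, Y #7), P (X #6, Y #8), N (X #7, Y #9), N (X #9, Y #10), V (X #10, Y #11) — 9 characters in the same relative order in both, and the DP table's final entry dp[11][11] is also 9, so no common subsequence is longer.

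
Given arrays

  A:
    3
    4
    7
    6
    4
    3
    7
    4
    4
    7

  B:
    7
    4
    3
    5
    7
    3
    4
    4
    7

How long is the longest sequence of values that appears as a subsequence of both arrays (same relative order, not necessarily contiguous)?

Match 7 [3,1], then 4 [5,2], then 3 [6,3], then 7 [7,5], then 4 [8,7], then 4 [9,8], then 7 [10,9] — 7 values in the same relative order in both. Since dp[10][9] = 7, nothing longer is possible.

7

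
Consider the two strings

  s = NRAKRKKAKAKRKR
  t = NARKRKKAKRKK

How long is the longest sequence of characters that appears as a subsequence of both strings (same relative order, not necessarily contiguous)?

Match N (s #1, t #1); then R (s #2, t #3); then K (s #4, t #4); then R (s #5, t #5); then K (s #6, t #6); then K (s #7, t #7); then A (s #8, t #8); then K (s #9, t #9); then K (s #11, t #11); then K (s #13, t #12) — 10 characters in the same relative order in both, and the DP table's final entry dp[14][12] is also 10, so no common subsequence is longer.

10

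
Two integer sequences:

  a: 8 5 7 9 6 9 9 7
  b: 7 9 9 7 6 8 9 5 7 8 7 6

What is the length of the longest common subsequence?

5

Pick 7 [3,1], then 9 [4,3], then 6 [5,5], then 9 [6,7], then 7 [8,11]; all 5 values appear in both, in order, and the DP table's final entry dp[8][12] is also 5, so no common subsequence is longer.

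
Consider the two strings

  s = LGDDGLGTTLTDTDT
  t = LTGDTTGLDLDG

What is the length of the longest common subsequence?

8

Pick L at s[1]=t[1] → G at s[2]=t[3] → D at s[4]=t[4] → T at s[8]=t[5] → T at s[9]=t[6] → L at s[10]=t[8] → D at s[12]=t[9] → D at s[14]=t[11]; all 8 characters appear in both, in order. The LCS DP gives dp[15][12] = 8, so this is optimal.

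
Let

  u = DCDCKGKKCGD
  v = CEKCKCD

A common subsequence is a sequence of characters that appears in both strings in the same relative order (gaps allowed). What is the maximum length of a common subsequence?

Match C (u #2, v #1), C (u #4, v #4), K (u #8, v #5), C (u #9, v #6), D (u #11, v #7) — 5 characters in the same relative order in both. The LCS DP gives dp[11][7] = 5, so this is optimal.

5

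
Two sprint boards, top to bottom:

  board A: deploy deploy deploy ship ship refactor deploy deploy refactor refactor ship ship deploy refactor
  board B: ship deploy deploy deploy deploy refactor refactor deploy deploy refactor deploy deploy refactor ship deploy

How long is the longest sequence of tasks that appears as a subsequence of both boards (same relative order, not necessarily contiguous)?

One common subsequence of length 10: deploy [1,3], deploy [2,4], deploy [3,5], refactor [6,7], deploy [7,8], deploy [8,9], refactor [9,10], refactor [10,13], ship [12,14], deploy [13,15]. dp[14][15] = 10 confirms this is the maximum.

10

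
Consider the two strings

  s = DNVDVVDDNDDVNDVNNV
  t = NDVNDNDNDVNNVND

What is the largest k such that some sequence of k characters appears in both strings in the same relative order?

Pick N (s #2, t #1); then D (s #4, t #2); then V (s #5, t #3); then D (s #8, t #5); then N (s #9, t #6); then D (s #11, t #7); then N (s #13, t #8); then D (s #14, t #9); then V (s #15, t #10); then N (s #16, t #11); then N (s #17, t #12); then V (s #18, t #13); all 12 characters appear in both, in order. The LCS DP gives dp[18][15] = 12, so this is optimal.

12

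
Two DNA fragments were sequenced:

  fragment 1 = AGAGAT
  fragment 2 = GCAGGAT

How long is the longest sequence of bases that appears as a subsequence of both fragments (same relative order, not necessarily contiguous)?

5

Taking A (fragment 1 #1, fragment 2 #3), G (fragment 1 #2, fragment 2 #4), G (fragment 1 #4, fragment 2 #5), A (fragment 1 #5, fragment 2 #6), T (fragment 1 #6, fragment 2 #7) gives a common subsequence of length 5, and the DP table's final entry dp[6][7] is also 5, so no common subsequence is longer.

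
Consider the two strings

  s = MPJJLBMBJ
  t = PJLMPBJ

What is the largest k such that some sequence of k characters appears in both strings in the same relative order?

6

One common subsequence of length 6: P [2,1], then J [4,2], then L [5,3], then M [7,4], then B [8,6], then J [9,7]. The LCS DP gives dp[9][7] = 6, so this is optimal.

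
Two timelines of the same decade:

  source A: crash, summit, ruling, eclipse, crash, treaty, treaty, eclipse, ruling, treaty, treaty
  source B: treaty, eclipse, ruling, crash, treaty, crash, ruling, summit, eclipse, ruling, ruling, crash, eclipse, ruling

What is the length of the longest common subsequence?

6

Pick crash [1,6] → summit [2,8] → ruling [3,11] → crash [5,12] → eclipse [8,13] → ruling [9,14]; all 6 events appear in both, in order, and the DP table's final entry dp[11][14] is also 6, so no common subsequence is longer.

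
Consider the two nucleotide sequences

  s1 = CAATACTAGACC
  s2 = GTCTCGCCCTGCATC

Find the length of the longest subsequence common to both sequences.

7

Taking C at s1[1]=s2[3] → T at s1[4]=s2[4] → C at s1[6]=s2[9] → T at s1[7]=s2[10] → G at s1[9]=s2[11] → A at s1[10]=s2[13] → C at s1[12]=s2[15] gives a common subsequence of length 7. dp[12][15] = 7 confirms this is the maximum.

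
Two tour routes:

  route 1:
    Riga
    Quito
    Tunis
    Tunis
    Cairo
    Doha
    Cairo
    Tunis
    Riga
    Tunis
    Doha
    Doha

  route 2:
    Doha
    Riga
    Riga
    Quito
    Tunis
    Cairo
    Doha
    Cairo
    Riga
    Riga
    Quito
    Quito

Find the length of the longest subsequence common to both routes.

7

One common subsequence of length 7: Riga (route 1 #1, route 2 #3) → Quito (route 1 #2, route 2 #4) → Tunis (route 1 #4, route 2 #5) → Cairo (route 1 #5, route 2 #6) → Doha (route 1 #6, route 2 #7) → Cairo (route 1 #7, route 2 #8) → Riga (route 1 #9, route 2 #10), and the DP table's final entry dp[12][12] is also 7, so no common subsequence is longer.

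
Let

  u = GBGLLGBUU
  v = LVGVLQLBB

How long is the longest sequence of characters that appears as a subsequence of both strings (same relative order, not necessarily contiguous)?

4

One common subsequence of length 4: G [1,3], then L [4,5], then L [5,7], then B [7,9]. Since dp[9][9] = 4, nothing longer is possible.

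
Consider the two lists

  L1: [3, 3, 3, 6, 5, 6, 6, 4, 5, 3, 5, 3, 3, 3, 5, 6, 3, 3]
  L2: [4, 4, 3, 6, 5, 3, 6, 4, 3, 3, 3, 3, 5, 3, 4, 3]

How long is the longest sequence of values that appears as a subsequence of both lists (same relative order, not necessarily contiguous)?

12

Taking 3 [3,3] → 6 [4,4] → 5 [5,5] → 6 [7,7] → 4 [8,8] → 3 [10,9] → 3 [12,10] → 3 [13,11] → 3 [14,12] → 5 [15,13] → 3 [17,14] → 3 [18,16] gives a common subsequence of length 12. The LCS DP gives dp[18][16] = 12, so this is optimal.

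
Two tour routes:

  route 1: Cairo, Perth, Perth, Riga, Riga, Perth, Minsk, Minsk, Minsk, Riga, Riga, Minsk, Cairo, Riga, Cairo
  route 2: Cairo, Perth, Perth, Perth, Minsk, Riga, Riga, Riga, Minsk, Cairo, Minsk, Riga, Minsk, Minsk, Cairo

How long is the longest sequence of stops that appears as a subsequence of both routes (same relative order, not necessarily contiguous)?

11

Pick Cairo (route 1 #1, route 2 #1), then Perth (route 1 #2, route 2 #2), then Perth (route 1 #3, route 2 #3), then Perth (route 1 #6, route 2 #4), then Minsk (route 1 #7, route 2 #5), then Riga (route 1 #10, route 2 #7), then Riga (route 1 #11, route 2 #8), then Minsk (route 1 #12, route 2 #9), then Cairo (route 1 #13, route 2 #10), then Riga (route 1 #14, route 2 #12), then Cairo (route 1 #15, route 2 #15); all 11 stops appear in both, in order. dp[15][15] = 11 confirms this is the maximum.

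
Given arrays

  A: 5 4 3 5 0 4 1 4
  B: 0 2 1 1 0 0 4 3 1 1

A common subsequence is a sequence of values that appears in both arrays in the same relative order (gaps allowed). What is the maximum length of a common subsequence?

3

Match 4 (A #2, B #7) → 3 (A #3, B #8) → 1 (A #7, B #10) — 3 values in the same relative order in both. dp[8][10] = 3 confirms this is the maximum.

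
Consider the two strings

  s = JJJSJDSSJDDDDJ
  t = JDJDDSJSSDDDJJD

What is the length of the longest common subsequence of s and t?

10

Pick J (s #1, t #1) → J (s #2, t #3) → S (s #4, t #6) → J (s #5, t #7) → S (s #7, t #8) → S (s #8, t #9) → D (s #10, t #10) → D (s #11, t #11) → D (s #12, t #12) → D (s #13, t #15); all 10 characters appear in both, in order. dp[14][15] = 10 confirms this is the maximum.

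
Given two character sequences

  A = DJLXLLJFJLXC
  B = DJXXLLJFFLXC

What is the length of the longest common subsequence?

10

Let dp[i][j] be the LCS length of the first i characters of A and the first j characters of B. dp[i][j] = dp[i-1][j-1]+1 when the i-th and j-th characters match, else max(dp[i-1][j], dp[i][j-1]).
    ·  D  J  X  X  L  L  J  F  F  L  X  C
 ·  0  0  0  0  0  0  0  0  0  0  0  0  0
 D  0  1  1  1  1  1  1  1  1  1  1  1  1
 J  0  1  2  2  2  2  2  2  2  2  2  2  2
 L  0  1  2  2  2  3  3  3  3  3  3  3  3
 X  0  1  2  3  3  3  3  3  3  3  3  4  4
 L  0  1  2  3  3  4  4  4  4  4  4  4  4
 L  0  1  2  3  3  4  5  5  5  5  5  5  5
 J  0  1  2  3  3  4  5  6  6  6  6  6  6
 F  0  1  2  3  3  4  5  6  7  7  7  7  7
 J  0  1  2  3  3  4  5  6  7  7  7  7  7
 L  0  1  2  3  3  4  5  6  7  7  8  8  8
 X  0  1  2  3  4  4  5  6  7  7  8  9  9
 C  0  1  2  3  4  4  5  6  7  7  8  9 10
dp[12][12] = 10. One LCS (by backtracking along matches): DJXLLJFLXC.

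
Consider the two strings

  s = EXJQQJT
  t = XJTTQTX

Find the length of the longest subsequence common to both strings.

Match X (s #2, t #1) → J (s #3, t #2) → Q (s #5, t #5) → T (s #7, t #6) — 4 characters in the same relative order in both, and the DP table's final entry dp[7][7] is also 4, so no common subsequence is longer.

4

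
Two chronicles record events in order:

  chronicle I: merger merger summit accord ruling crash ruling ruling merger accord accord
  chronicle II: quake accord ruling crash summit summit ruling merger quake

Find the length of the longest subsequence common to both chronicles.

5

Match accord at chronicle I[4]=chronicle II[2], ruling at chronicle I[5]=chronicle II[3], crash at chronicle I[6]=chronicle II[4], ruling at chronicle I[8]=chronicle II[7], merger at chronicle I[9]=chronicle II[8] — 5 events in the same relative order in both. dp[11][9] = 5 confirms this is the maximum.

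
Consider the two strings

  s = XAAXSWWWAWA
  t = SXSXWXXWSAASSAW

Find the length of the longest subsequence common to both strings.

One common subsequence of length 6: X (s #1, t #7), A (s #2, t #10), A (s #3, t #11), S (s #5, t #13), A (s #9, t #14), W (s #10, t #15). dp[11][15] = 6 confirms this is the maximum.

6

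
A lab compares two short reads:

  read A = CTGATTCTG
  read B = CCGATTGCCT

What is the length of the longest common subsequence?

Let dp[i][j] be the LCS length of the first i bases of read A and the first j bases of read B. dp[i][j] = dp[i-1][j-1]+1 when the i-th and j-th bases match, else max(dp[i-1][j], dp[i][j-1]).
    ·  C  C  G  A  T  T  G  C  C  T
 ·  0  0  0  0  0  0  0  0  0  0  0
 C  0  1  1  1  1  1  1  1  1  1  1
 T  0  1  1  1  1  2  2  2  2  2  2
 G  0  1  1  2  2  2  2  3  3  3  3
 A  0  1  1  2  3  3  3  3  3  3  3
 T  0  1  1  2  3  4  4  4  4  4  4
 T  0  1  1  2  3  4  5  5  5  5  5
 C  0  1  2  2  3  4  5  5  6  6  6
 T  0  1  2  2  3  4  5  5  6  6  7
 G  0  1  2  3  3  4  5  6  6  6  7
dp[9][10] = 7. One LCS (by backtracking along matches): CGATTCT.

7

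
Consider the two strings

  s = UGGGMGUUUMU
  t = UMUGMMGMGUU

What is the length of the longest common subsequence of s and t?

Pick U at s[1]=t[3], then G at s[2]=t[4], then G at s[4]=t[7], then M at s[5]=t[8], then G at s[6]=t[9], then U at s[9]=t[10], then U at s[11]=t[11]; all 7 characters appear in both, in order. dp[11][11] = 7 confirms this is the maximum.

7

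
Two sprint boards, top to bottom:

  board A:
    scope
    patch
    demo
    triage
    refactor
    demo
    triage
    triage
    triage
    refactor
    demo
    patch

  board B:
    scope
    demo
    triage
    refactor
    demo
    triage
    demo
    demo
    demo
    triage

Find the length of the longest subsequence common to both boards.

Pick scope [1,1]; then demo [3,2]; then triage [4,3]; then refactor [5,4]; then demo [6,5]; then triage [7,6]; then triage [9,10]; all 7 tasks appear in both, in order, and the DP table's final entry dp[12][10] is also 7, so no common subsequence is longer.

7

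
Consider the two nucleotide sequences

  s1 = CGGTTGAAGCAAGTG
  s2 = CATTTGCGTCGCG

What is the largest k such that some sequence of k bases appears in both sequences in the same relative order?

Taking C (s1 #1, s2 #1) → T (s1 #4, s2 #4) → T (s1 #5, s2 #5) → G (s1 #6, s2 #6) → G (s1 #9, s2 #8) → C (s1 #10, s2 #10) → G (s1 #13, s2 #11) → G (s1 #15, s2 #13) gives a common subsequence of length 8. The LCS DP gives dp[15][13] = 8, so this is optimal.

8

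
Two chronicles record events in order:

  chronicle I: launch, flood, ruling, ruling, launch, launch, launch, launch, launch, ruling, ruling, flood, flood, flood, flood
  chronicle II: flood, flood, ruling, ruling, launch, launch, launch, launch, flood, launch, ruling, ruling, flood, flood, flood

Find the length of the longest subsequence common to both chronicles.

Pick flood (chronicle I #2, chronicle II #2), then ruling (chronicle I #3, chronicle II #3), then ruling (chronicle I #4, chronicle II #4), then launch (chronicle I #5, chronicle II #5), then launch (chronicle I #6, chronicle II #6), then launch (chronicle I #7, chronicle II #7), then launch (chronicle I #8, chronicle II #8), then launch (chronicle I #9, chronicle II #10), then ruling (chronicle I #10, chronicle II #11), then ruling (chronicle I #11, chronicle II #12), then flood (chronicle I #13, chronicle II #13), then flood (chronicle I #14, chronicle II #14), then flood (chronicle I #15, chronicle II #15); all 13 events appear in both, in order. The LCS DP gives dp[15][15] = 13, so this is optimal.

13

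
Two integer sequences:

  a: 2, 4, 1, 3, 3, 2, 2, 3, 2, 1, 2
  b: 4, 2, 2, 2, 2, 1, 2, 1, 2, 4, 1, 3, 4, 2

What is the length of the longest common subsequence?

One common subsequence of length 6: 2 at a[1]=b[5]; then 1 at a[3]=b[6]; then 2 at a[6]=b[7]; then 2 at a[7]=b[9]; then 3 at a[8]=b[12]; then 2 at a[11]=b[14], and the DP table's final entry dp[11][14] is also 6, so no common subsequence is longer.

6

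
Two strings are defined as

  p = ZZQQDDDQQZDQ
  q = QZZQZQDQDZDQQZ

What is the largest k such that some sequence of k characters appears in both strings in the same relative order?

Taking Z at p[1]=q[2] → Z at p[2]=q[3] → Q at p[3]=q[4] → Q at p[4]=q[6] → D at p[5]=q[7] → D at p[6]=q[9] → D at p[7]=q[11] → Q at p[8]=q[12] → Q at p[9]=q[13] → Z at p[10]=q[14] gives a common subsequence of length 10. The LCS DP gives dp[12][14] = 10, so this is optimal.

10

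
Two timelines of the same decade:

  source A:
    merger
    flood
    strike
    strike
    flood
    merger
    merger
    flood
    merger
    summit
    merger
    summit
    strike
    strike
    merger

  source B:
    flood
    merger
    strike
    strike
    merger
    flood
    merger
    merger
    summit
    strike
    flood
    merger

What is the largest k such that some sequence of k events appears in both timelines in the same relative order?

10

Match merger (source A #1, source B #2), then strike (source A #3, source B #3), then strike (source A #4, source B #4), then merger (source A #7, source B #5), then flood (source A #8, source B #6), then merger (source A #9, source B #7), then merger (source A #11, source B #8), then summit (source A #12, source B #9), then strike (source A #13, source B #10), then merger (source A #15, source B #12) — 10 events in the same relative order in both. Since dp[15][12] = 10, nothing longer is possible.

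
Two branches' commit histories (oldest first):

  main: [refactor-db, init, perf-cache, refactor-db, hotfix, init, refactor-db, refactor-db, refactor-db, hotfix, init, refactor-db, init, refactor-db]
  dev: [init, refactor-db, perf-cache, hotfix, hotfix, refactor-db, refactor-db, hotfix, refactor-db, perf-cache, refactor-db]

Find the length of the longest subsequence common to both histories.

Pick refactor-db (main #1, dev #2) → perf-cache (main #3, dev #3) → hotfix (main #5, dev #5) → refactor-db (main #8, dev #6) → refactor-db (main #9, dev #7) → hotfix (main #10, dev #8) → refactor-db (main #12, dev #9) → refactor-db (main #14, dev #11); all 8 commits appear in both, in order. Since dp[14][11] = 8, nothing longer is possible.

8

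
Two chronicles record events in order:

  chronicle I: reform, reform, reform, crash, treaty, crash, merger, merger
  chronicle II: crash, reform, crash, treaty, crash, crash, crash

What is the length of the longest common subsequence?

4

Match reform at chronicle I[3]=chronicle II[2], crash at chronicle I[4]=chronicle II[3], treaty at chronicle I[5]=chronicle II[4], crash at chronicle I[6]=chronicle II[7] — 4 events in the same relative order in both. The LCS DP gives dp[8][7] = 4, so this is optimal.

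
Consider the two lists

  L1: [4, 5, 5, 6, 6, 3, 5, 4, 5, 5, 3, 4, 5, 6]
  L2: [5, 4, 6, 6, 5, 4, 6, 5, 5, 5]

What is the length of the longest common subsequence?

Taking 4 (L1 #1, L2 #2) → 6 (L1 #4, L2 #3) → 6 (L1 #5, L2 #4) → 5 (L1 #7, L2 #5) → 4 (L1 #8, L2 #6) → 5 (L1 #9, L2 #8) → 5 (L1 #10, L2 #9) → 5 (L1 #13, L2 #10) gives a common subsequence of length 8, and the DP table's final entry dp[14][10] is also 8, so no common subsequence is longer.

8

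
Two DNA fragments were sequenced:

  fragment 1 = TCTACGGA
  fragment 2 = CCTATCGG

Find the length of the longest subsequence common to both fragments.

One common subsequence of length 6: C (fragment 1 #2, fragment 2 #2), then T (fragment 1 #3, fragment 2 #3), then A (fragment 1 #4, fragment 2 #4), then C (fragment 1 #5, fragment 2 #6), then G (fragment 1 #6, fragment 2 #7), then G (fragment 1 #7, fragment 2 #8). The LCS DP gives dp[8][8] = 6, so this is optimal.

6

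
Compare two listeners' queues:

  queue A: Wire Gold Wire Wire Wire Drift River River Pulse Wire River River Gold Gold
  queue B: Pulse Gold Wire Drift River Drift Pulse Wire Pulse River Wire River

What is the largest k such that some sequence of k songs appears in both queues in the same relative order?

Match Gold [2,2], then Wire [5,3], then Drift [6,4], then River [7,5], then Pulse [9,7], then Wire [10,8], then River [11,10], then River [12,12] — 8 songs in the same relative order in both, and the DP table's final entry dp[14][12] is also 8, so no common subsequence is longer.

8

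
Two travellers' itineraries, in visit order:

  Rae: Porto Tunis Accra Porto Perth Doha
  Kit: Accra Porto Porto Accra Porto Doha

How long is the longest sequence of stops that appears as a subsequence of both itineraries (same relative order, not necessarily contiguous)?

4

Match Porto [1,3]; then Accra [3,4]; then Porto [4,5]; then Doha [6,6] — 4 stops in the same relative order in both. Since dp[6][6] = 4, nothing longer is possible.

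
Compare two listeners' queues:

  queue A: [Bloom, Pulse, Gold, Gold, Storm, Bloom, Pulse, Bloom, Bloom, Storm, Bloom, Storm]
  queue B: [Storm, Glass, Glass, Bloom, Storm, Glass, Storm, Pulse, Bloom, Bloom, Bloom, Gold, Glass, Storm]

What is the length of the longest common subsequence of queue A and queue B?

Pick Bloom at queue A[1]=queue B[4], then Storm at queue A[5]=queue B[7], then Pulse at queue A[7]=queue B[8], then Bloom at queue A[8]=queue B[9], then Bloom at queue A[9]=queue B[10], then Bloom at queue A[11]=queue B[11], then Storm at queue A[12]=queue B[14]; all 7 songs appear in both, in order, and the DP table's final entry dp[12][14] is also 7, so no common subsequence is longer.

7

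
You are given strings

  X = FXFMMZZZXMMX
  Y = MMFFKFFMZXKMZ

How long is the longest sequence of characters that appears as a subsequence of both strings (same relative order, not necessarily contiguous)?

One common subsequence of length 6: F [1,6] → F [3,7] → M [5,8] → Z [8,9] → X [9,10] → M [10,12]. dp[12][13] = 6 confirms this is the maximum.

6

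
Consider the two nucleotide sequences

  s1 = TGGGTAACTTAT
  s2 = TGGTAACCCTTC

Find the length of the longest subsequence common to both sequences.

9

Match T at s1[1]=s2[1], then G at s1[3]=s2[2], then G at s1[4]=s2[3], then T at s1[5]=s2[4], then A at s1[6]=s2[5], then A at s1[7]=s2[6], then C at s1[8]=s2[9], then T at s1[9]=s2[10], then T at s1[10]=s2[11] — 9 bases in the same relative order in both, and the DP table's final entry dp[12][12] is also 9, so no common subsequence is longer.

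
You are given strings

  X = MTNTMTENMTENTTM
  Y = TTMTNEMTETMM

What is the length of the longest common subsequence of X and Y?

10

One common subsequence of length 10: T [2,1], T [4,2], M [5,3], T [6,4], E [7,6], M [9,7], T [10,8], E [11,9], T [13,10], M [15,12]. dp[15][12] = 10 confirms this is the maximum.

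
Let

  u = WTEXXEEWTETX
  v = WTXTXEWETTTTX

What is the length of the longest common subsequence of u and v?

Match W (u #1, v #1), T (u #2, v #2), X (u #4, v #3), X (u #5, v #5), E (u #6, v #6), E (u #7, v #8), T (u #9, v #11), T (u #11, v #12), X (u #12, v #13) — 9 characters in the same relative order in both. dp[12][13] = 9 confirms this is the maximum.

9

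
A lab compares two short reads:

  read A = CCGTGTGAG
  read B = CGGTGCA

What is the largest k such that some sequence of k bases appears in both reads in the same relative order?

6

Taking C [2,1]; then G [3,2]; then G [5,3]; then T [6,4]; then G [7,5]; then A [8,7] gives a common subsequence of length 6. The LCS DP gives dp[9][7] = 6, so this is optimal.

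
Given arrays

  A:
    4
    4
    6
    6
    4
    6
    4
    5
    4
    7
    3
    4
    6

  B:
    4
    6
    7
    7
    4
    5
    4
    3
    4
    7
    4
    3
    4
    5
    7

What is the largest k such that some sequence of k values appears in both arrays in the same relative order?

Taking 4 [2,1], then 6 [3,2], then 4 [5,5], then 4 [7,7], then 4 [9,9], then 7 [10,10], then 3 [11,12], then 4 [12,13] gives a common subsequence of length 8. The LCS DP gives dp[13][15] = 8, so this is optimal.

8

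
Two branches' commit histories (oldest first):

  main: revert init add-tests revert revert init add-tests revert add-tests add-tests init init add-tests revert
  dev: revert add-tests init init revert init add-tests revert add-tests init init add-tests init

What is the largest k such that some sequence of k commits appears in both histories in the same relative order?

10

One common subsequence of length 10: revert at main[1]=dev[1]; then init at main[2]=dev[4]; then revert at main[5]=dev[5]; then init at main[6]=dev[6]; then add-tests at main[7]=dev[7]; then revert at main[8]=dev[8]; then add-tests at main[10]=dev[9]; then init at main[11]=dev[10]; then init at main[12]=dev[11]; then add-tests at main[13]=dev[12], and the DP table's final entry dp[14][13] is also 10, so no common subsequence is longer.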